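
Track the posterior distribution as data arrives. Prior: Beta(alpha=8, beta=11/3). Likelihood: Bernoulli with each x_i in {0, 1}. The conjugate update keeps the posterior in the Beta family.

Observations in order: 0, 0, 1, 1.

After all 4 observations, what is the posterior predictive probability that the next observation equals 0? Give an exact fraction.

17/47

obs 1: x=0 → posterior Beta(8, 14/3)
obs 2: x=0 → posterior Beta(8, 17/3)
obs 3: x=1 → posterior Beta(9, 17/3)
obs 4: x=1 → posterior Beta(10, 17/3)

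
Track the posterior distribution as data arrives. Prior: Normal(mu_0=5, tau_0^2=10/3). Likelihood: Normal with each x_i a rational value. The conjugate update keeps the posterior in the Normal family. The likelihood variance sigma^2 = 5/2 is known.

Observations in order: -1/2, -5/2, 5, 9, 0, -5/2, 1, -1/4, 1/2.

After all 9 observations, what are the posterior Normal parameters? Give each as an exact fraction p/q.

obs 1: x=-1/2 → posterior Normal(13/7, 10/7)
obs 2: x=-5/2 → posterior Normal(3/11, 10/11)
obs 3: x=5 → posterior Normal(23/15, 2/3)
obs 4: x=9 → posterior Normal(59/19, 10/19)
obs 5: x=0 → posterior Normal(59/23, 10/23)
obs 6: x=-5/2 → posterior Normal(49/27, 10/27)
obs 7: x=1 → posterior Normal(53/31, 10/31)
obs 8: x=-1/4 → posterior Normal(52/35, 2/7)
obs 9: x=1/2 → posterior Normal(18/13, 10/39)

mu_0=18/13, tau_0^2=10/39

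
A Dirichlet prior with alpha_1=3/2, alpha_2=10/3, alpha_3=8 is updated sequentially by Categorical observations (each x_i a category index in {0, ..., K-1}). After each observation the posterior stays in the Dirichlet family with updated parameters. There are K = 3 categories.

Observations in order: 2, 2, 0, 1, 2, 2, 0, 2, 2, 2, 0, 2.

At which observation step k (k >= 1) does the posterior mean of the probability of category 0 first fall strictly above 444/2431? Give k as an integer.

obs 1: x=2 → posterior Dirichlet(3/2, 10/3, 9)
obs 2: x=2 → posterior Dirichlet(3/2, 10/3, 10)
obs 3: x=0 → posterior Dirichlet(5/2, 10/3, 10)
obs 4: x=1 → posterior Dirichlet(5/2, 13/3, 10)
obs 5: x=2 → posterior Dirichlet(5/2, 13/3, 11)
obs 6: x=2 → posterior Dirichlet(5/2, 13/3, 12)
obs 7: x=0 → posterior Dirichlet(7/2, 13/3, 12)
obs 8: x=2 → posterior Dirichlet(7/2, 13/3, 13)
obs 9: x=2 → posterior Dirichlet(7/2, 13/3, 14)
obs 10: x=2 → posterior Dirichlet(7/2, 13/3, 15)
obs 11: x=0 → posterior Dirichlet(9/2, 13/3, 15)
obs 12: x=2 → posterior Dirichlet(9/2, 13/3, 16)

k = 11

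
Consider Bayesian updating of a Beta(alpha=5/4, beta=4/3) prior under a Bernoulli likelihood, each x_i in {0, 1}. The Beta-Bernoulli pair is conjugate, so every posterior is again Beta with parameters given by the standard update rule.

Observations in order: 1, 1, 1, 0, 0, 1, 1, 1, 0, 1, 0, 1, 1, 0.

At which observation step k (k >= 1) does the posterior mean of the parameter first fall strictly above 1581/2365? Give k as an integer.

k = 2

obs 1: x=1 → posterior Beta(9/4, 4/3)
obs 2: x=1 → posterior Beta(13/4, 4/3)
obs 3: x=1 → posterior Beta(17/4, 4/3)
obs 4: x=0 → posterior Beta(17/4, 7/3)
obs 5: x=0 → posterior Beta(17/4, 10/3)
obs 6: x=1 → posterior Beta(21/4, 10/3)
obs 7: x=1 → posterior Beta(25/4, 10/3)
obs 8: x=1 → posterior Beta(29/4, 10/3)
obs 9: x=0 → posterior Beta(29/4, 13/3)
obs 10: x=1 → posterior Beta(33/4, 13/3)
obs 11: x=0 → posterior Beta(33/4, 16/3)
obs 12: x=1 → posterior Beta(37/4, 16/3)
obs 13: x=1 → posterior Beta(41/4, 16/3)
obs 14: x=0 → posterior Beta(41/4, 19/3)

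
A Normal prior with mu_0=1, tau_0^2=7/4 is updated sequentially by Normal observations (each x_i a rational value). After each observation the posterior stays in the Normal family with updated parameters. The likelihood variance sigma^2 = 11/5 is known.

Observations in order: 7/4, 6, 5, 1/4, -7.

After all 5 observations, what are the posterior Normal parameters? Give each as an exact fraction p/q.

mu_0=254/219, tau_0^2=77/219

obs 1: x=7/4 → posterior Normal(421/316, 77/79)
obs 2: x=6 → posterior Normal(1261/456, 77/114)
obs 3: x=5 → posterior Normal(1961/596, 77/149)
obs 4: x=1/4 → posterior Normal(499/184, 77/184)
obs 5: x=-7 → posterior Normal(254/219, 77/219)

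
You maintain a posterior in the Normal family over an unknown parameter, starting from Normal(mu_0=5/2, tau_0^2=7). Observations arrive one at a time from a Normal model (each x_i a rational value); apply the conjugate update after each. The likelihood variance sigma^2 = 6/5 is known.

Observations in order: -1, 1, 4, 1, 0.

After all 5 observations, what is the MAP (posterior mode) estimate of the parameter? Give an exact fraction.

190/181

obs 1: x=-1 → posterior Normal(-20/41, 42/41)
obs 2: x=1 → posterior Normal(15/76, 21/38)
obs 3: x=4 → posterior Normal(155/111, 14/37)
obs 4: x=1 → posterior Normal(95/73, 21/73)
obs 5: x=0 → posterior Normal(190/181, 42/181)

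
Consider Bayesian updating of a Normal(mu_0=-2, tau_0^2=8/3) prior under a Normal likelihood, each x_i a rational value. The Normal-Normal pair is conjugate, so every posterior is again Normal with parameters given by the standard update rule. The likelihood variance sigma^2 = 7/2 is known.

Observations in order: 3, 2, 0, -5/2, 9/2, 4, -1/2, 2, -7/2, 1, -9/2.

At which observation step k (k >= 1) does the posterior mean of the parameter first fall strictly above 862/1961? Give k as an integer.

obs 1: x=3 → posterior Normal(6/37, 56/37)
obs 2: x=2 → posterior Normal(38/53, 56/53)
obs 3: x=0 → posterior Normal(38/69, 56/69)
obs 4: x=-5/2 → posterior Normal(-2/85, 56/85)
obs 5: x=9/2 → posterior Normal(70/101, 56/101)
obs 6: x=4 → posterior Normal(134/117, 56/117)
obs 7: x=-1/2 → posterior Normal(18/19, 8/19)
obs 8: x=2 → posterior Normal(158/149, 56/149)
obs 9: x=-7/2 → posterior Normal(34/55, 56/165)
obs 10: x=1 → posterior Normal(118/181, 56/181)
obs 11: x=-9/2 → posterior Normal(46/197, 56/197)

k = 2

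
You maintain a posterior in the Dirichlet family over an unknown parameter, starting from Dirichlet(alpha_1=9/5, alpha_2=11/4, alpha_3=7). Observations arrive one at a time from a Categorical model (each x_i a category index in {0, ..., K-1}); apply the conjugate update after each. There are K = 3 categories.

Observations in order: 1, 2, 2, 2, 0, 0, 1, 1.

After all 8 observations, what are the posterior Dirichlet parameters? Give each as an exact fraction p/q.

alpha_1=19/5, alpha_2=23/4, alpha_3=10

obs 1: x=1 → posterior Dirichlet(9/5, 15/4, 7)
obs 2: x=2 → posterior Dirichlet(9/5, 15/4, 8)
obs 3: x=2 → posterior Dirichlet(9/5, 15/4, 9)
obs 4: x=2 → posterior Dirichlet(9/5, 15/4, 10)
obs 5: x=0 → posterior Dirichlet(14/5, 15/4, 10)
obs 6: x=0 → posterior Dirichlet(19/5, 15/4, 10)
obs 7: x=1 → posterior Dirichlet(19/5, 19/4, 10)
obs 8: x=1 → posterior Dirichlet(19/5, 23/4, 10)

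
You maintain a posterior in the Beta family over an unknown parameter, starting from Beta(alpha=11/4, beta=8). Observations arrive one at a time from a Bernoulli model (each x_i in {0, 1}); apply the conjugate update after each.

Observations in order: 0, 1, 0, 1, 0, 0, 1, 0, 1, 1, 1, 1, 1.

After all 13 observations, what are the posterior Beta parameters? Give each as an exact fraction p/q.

obs 1: x=0 → posterior Beta(11/4, 9)
obs 2: x=1 → posterior Beta(15/4, 9)
obs 3: x=0 → posterior Beta(15/4, 10)
obs 4: x=1 → posterior Beta(19/4, 10)
obs 5: x=0 → posterior Beta(19/4, 11)
obs 6: x=0 → posterior Beta(19/4, 12)
obs 7: x=1 → posterior Beta(23/4, 12)
obs 8: x=0 → posterior Beta(23/4, 13)
obs 9: x=1 → posterior Beta(27/4, 13)
obs 10: x=1 → posterior Beta(31/4, 13)
obs 11: x=1 → posterior Beta(35/4, 13)
obs 12: x=1 → posterior Beta(39/4, 13)
obs 13: x=1 → posterior Beta(43/4, 13)

alpha=43/4, beta=13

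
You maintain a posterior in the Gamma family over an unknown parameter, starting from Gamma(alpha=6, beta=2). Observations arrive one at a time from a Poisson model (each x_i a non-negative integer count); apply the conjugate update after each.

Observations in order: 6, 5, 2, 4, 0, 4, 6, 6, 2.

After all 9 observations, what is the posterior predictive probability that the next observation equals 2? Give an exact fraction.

1428834698287314798511926970021695779106571957/8465884231501937955356671996886645449137586176

obs 1: x=6 → posterior Gamma(12, 3)
obs 2: x=5 → posterior Gamma(17, 4)
obs 3: x=2 → posterior Gamma(19, 5)
obs 4: x=4 → posterior Gamma(23, 6)
obs 5: x=0 → posterior Gamma(23, 7)
obs 6: x=4 → posterior Gamma(27, 8)
obs 7: x=6 → posterior Gamma(33, 9)
obs 8: x=6 → posterior Gamma(39, 10)
obs 9: x=2 → posterior Gamma(41, 11)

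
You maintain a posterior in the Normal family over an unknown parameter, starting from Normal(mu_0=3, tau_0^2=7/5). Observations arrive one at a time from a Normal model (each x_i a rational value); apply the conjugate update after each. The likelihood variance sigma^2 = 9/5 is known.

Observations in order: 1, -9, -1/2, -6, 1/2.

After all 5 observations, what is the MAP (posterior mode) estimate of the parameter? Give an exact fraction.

obs 1: x=1 → posterior Normal(17/8, 63/80)
obs 2: x=-9 → posterior Normal(-29/23, 63/115)
obs 3: x=-1/2 → posterior Normal(-13/12, 21/50)
obs 4: x=-6 → posterior Normal(-149/74, 63/185)
obs 5: x=1/2 → posterior Normal(-71/44, 63/220)

-71/44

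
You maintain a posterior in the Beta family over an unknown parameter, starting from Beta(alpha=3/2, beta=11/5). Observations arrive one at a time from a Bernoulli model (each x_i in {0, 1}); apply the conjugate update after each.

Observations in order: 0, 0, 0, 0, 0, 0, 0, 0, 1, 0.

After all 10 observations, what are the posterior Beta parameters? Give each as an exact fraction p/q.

alpha=5/2, beta=56/5

obs 1: x=0 → posterior Beta(3/2, 16/5)
obs 2: x=0 → posterior Beta(3/2, 21/5)
obs 3: x=0 → posterior Beta(3/2, 26/5)
obs 4: x=0 → posterior Beta(3/2, 31/5)
obs 5: x=0 → posterior Beta(3/2, 36/5)
obs 6: x=0 → posterior Beta(3/2, 41/5)
obs 7: x=0 → posterior Beta(3/2, 46/5)
obs 8: x=0 → posterior Beta(3/2, 51/5)
obs 9: x=1 → posterior Beta(5/2, 51/5)
obs 10: x=0 → posterior Beta(5/2, 56/5)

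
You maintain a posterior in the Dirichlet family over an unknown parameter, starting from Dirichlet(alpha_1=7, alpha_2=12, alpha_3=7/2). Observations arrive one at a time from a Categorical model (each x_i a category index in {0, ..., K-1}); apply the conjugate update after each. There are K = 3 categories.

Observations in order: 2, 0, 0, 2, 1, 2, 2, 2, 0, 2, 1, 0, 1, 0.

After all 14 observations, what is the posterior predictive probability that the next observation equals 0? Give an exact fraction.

obs 1: x=2 → posterior Dirichlet(7, 12, 9/2)
obs 2: x=0 → posterior Dirichlet(8, 12, 9/2)
obs 3: x=0 → posterior Dirichlet(9, 12, 9/2)
obs 4: x=2 → posterior Dirichlet(9, 12, 11/2)
obs 5: x=1 → posterior Dirichlet(9, 13, 11/2)
obs 6: x=2 → posterior Dirichlet(9, 13, 13/2)
obs 7: x=2 → posterior Dirichlet(9, 13, 15/2)
obs 8: x=2 → posterior Dirichlet(9, 13, 17/2)
obs 9: x=0 → posterior Dirichlet(10, 13, 17/2)
obs 10: x=2 → posterior Dirichlet(10, 13, 19/2)
obs 11: x=1 → posterior Dirichlet(10, 14, 19/2)
obs 12: x=0 → posterior Dirichlet(11, 14, 19/2)
obs 13: x=1 → posterior Dirichlet(11, 15, 19/2)
obs 14: x=0 → posterior Dirichlet(12, 15, 19/2)

24/73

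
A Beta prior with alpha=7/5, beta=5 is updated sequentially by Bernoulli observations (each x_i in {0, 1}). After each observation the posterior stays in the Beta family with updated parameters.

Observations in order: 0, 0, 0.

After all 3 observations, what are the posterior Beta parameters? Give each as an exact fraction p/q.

obs 1: x=0 → posterior Beta(7/5, 6)
obs 2: x=0 → posterior Beta(7/5, 7)
obs 3: x=0 → posterior Beta(7/5, 8)

alpha=7/5, beta=8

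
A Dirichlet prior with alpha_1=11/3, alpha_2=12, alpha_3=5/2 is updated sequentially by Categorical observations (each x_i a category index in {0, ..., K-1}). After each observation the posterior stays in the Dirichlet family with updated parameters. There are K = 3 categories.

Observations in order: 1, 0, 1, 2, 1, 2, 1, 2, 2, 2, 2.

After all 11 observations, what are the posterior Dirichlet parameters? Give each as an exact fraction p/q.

obs 1: x=1 → posterior Dirichlet(11/3, 13, 5/2)
obs 2: x=0 → posterior Dirichlet(14/3, 13, 5/2)
obs 3: x=1 → posterior Dirichlet(14/3, 14, 5/2)
obs 4: x=2 → posterior Dirichlet(14/3, 14, 7/2)
obs 5: x=1 → posterior Dirichlet(14/3, 15, 7/2)
obs 6: x=2 → posterior Dirichlet(14/3, 15, 9/2)
obs 7: x=1 → posterior Dirichlet(14/3, 16, 9/2)
obs 8: x=2 → posterior Dirichlet(14/3, 16, 11/2)
obs 9: x=2 → posterior Dirichlet(14/3, 16, 13/2)
obs 10: x=2 → posterior Dirichlet(14/3, 16, 15/2)
obs 11: x=2 → posterior Dirichlet(14/3, 16, 17/2)

alpha_1=14/3, alpha_2=16, alpha_3=17/2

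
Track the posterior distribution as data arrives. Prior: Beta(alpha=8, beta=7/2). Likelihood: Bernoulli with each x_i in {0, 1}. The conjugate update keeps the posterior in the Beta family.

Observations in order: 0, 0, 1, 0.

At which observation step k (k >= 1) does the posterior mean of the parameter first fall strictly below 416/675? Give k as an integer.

k = 2

obs 1: x=0 → posterior Beta(8, 9/2)
obs 2: x=0 → posterior Beta(8, 11/2)
obs 3: x=1 → posterior Beta(9, 11/2)
obs 4: x=0 → posterior Beta(9, 13/2)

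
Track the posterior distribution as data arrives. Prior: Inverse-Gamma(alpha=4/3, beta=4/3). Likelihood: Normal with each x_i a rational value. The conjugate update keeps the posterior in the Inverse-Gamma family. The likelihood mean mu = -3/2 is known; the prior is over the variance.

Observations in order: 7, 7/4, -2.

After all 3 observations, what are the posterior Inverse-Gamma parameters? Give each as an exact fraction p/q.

obs 1: x=7 → posterior Inverse-Gamma(11/6, 899/24)
obs 2: x=7/4 → posterior Inverse-Gamma(7/3, 4103/96)
obs 3: x=-2 → posterior Inverse-Gamma(17/6, 4115/96)

alpha=17/6, beta=4115/96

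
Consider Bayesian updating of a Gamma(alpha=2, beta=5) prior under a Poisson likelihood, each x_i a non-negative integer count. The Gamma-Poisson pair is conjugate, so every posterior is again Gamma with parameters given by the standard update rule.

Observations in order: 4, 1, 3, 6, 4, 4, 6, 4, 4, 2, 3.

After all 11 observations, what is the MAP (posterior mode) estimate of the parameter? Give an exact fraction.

21/8

obs 1: x=4 → posterior Gamma(6, 6)
obs 2: x=1 → posterior Gamma(7, 7)
obs 3: x=3 → posterior Gamma(10, 8)
obs 4: x=6 → posterior Gamma(16, 9)
obs 5: x=4 → posterior Gamma(20, 10)
obs 6: x=4 → posterior Gamma(24, 11)
obs 7: x=6 → posterior Gamma(30, 12)
obs 8: x=4 → posterior Gamma(34, 13)
obs 9: x=4 → posterior Gamma(38, 14)
obs 10: x=2 → posterior Gamma(40, 15)
obs 11: x=3 → posterior Gamma(43, 16)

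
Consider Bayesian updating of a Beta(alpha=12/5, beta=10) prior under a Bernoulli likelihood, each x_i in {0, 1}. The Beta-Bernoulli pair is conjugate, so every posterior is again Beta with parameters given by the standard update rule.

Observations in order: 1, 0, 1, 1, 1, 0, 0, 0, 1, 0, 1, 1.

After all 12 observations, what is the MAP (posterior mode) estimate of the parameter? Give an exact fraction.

3/8

obs 1: x=1 → posterior Beta(17/5, 10)
obs 2: x=0 → posterior Beta(17/5, 11)
obs 3: x=1 → posterior Beta(22/5, 11)
obs 4: x=1 → posterior Beta(27/5, 11)
obs 5: x=1 → posterior Beta(32/5, 11)
obs 6: x=0 → posterior Beta(32/5, 12)
obs 7: x=0 → posterior Beta(32/5, 13)
obs 8: x=0 → posterior Beta(32/5, 14)
obs 9: x=1 → posterior Beta(37/5, 14)
obs 10: x=0 → posterior Beta(37/5, 15)
obs 11: x=1 → posterior Beta(42/5, 15)
obs 12: x=1 → posterior Beta(47/5, 15)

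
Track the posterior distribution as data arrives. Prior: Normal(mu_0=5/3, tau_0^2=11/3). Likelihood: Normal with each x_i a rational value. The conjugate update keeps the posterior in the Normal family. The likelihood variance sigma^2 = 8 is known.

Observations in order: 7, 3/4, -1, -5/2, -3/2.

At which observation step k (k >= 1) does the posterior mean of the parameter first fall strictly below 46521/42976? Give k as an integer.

obs 1: x=7 → posterior Normal(117/35, 88/35)
obs 2: x=3/4 → posterior Normal(501/184, 44/23)
obs 3: x=-1 → posterior Normal(457/228, 88/57)
obs 4: x=-5/2 → posterior Normal(347/272, 22/17)
obs 5: x=-3/2 → posterior Normal(281/316, 88/79)

k = 5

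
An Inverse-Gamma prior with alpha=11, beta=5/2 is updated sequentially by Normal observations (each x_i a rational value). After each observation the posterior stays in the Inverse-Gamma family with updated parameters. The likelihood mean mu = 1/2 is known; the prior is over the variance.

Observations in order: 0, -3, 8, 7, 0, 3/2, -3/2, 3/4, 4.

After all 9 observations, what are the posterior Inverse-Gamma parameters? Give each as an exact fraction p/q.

alpha=31/2, beta=2137/32

obs 1: x=0 → posterior Inverse-Gamma(23/2, 21/8)
obs 2: x=-3 → posterior Inverse-Gamma(12, 35/4)
obs 3: x=8 → posterior Inverse-Gamma(25/2, 295/8)
obs 4: x=7 → posterior Inverse-Gamma(13, 58)
obs 5: x=0 → posterior Inverse-Gamma(27/2, 465/8)
obs 6: x=3/2 → posterior Inverse-Gamma(14, 469/8)
obs 7: x=-3/2 → posterior Inverse-Gamma(29/2, 485/8)
obs 8: x=3/4 → posterior Inverse-Gamma(15, 1941/32)
obs 9: x=4 → posterior Inverse-Gamma(31/2, 2137/32)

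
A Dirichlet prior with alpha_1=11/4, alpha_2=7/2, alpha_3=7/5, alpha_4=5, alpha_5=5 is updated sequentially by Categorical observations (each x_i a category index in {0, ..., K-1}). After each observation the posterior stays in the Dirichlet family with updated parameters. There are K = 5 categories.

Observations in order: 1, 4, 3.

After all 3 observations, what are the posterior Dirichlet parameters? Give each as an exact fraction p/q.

alpha_1=11/4, alpha_2=9/2, alpha_3=7/5, alpha_4=6, alpha_5=6

obs 1: x=1 → posterior Dirichlet(11/4, 9/2, 7/5, 5, 5)
obs 2: x=4 → posterior Dirichlet(11/4, 9/2, 7/5, 5, 6)
obs 3: x=3 → posterior Dirichlet(11/4, 9/2, 7/5, 6, 6)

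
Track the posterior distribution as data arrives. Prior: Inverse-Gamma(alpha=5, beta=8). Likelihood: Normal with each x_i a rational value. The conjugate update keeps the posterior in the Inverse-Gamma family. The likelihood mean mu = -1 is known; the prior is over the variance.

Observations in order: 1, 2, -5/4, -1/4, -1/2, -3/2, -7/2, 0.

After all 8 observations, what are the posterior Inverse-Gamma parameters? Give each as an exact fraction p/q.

obs 1: x=1 → posterior Inverse-Gamma(11/2, 10)
obs 2: x=2 → posterior Inverse-Gamma(6, 29/2)
obs 3: x=-5/4 → posterior Inverse-Gamma(13/2, 465/32)
obs 4: x=-1/4 → posterior Inverse-Gamma(7, 237/16)
obs 5: x=-1/2 → posterior Inverse-Gamma(15/2, 239/16)
obs 6: x=-3/2 → posterior Inverse-Gamma(8, 241/16)
obs 7: x=-7/2 → posterior Inverse-Gamma(17/2, 291/16)
obs 8: x=0 → posterior Inverse-Gamma(9, 299/16)

alpha=9, beta=299/16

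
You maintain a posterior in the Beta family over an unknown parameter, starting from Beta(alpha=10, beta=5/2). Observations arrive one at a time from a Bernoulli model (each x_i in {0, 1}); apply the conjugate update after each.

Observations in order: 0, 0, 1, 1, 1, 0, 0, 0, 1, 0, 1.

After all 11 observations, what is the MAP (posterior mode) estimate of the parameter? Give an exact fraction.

obs 1: x=0 → posterior Beta(10, 7/2)
obs 2: x=0 → posterior Beta(10, 9/2)
obs 3: x=1 → posterior Beta(11, 9/2)
obs 4: x=1 → posterior Beta(12, 9/2)
obs 5: x=1 → posterior Beta(13, 9/2)
obs 6: x=0 → posterior Beta(13, 11/2)
obs 7: x=0 → posterior Beta(13, 13/2)
obs 8: x=0 → posterior Beta(13, 15/2)
obs 9: x=1 → posterior Beta(14, 15/2)
obs 10: x=0 → posterior Beta(14, 17/2)
obs 11: x=1 → posterior Beta(15, 17/2)

28/43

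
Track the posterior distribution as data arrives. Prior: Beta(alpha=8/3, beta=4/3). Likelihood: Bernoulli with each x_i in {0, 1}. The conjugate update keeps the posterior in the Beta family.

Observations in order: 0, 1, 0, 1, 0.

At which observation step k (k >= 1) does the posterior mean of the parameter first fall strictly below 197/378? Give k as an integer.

k = 5

obs 1: x=0 → posterior Beta(8/3, 7/3)
obs 2: x=1 → posterior Beta(11/3, 7/3)
obs 3: x=0 → posterior Beta(11/3, 10/3)
obs 4: x=1 → posterior Beta(14/3, 10/3)
obs 5: x=0 → posterior Beta(14/3, 13/3)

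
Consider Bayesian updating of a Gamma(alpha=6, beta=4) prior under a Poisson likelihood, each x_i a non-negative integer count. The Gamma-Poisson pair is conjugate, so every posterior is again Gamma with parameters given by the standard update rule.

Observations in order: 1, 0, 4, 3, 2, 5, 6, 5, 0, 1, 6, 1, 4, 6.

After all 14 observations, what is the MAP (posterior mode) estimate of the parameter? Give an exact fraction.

49/18

obs 1: x=1 → posterior Gamma(7, 5)
obs 2: x=0 → posterior Gamma(7, 6)
obs 3: x=4 → posterior Gamma(11, 7)
obs 4: x=3 → posterior Gamma(14, 8)
obs 5: x=2 → posterior Gamma(16, 9)
obs 6: x=5 → posterior Gamma(21, 10)
obs 7: x=6 → posterior Gamma(27, 11)
obs 8: x=5 → posterior Gamma(32, 12)
obs 9: x=0 → posterior Gamma(32, 13)
obs 10: x=1 → posterior Gamma(33, 14)
obs 11: x=6 → posterior Gamma(39, 15)
obs 12: x=1 → posterior Gamma(40, 16)
obs 13: x=4 → posterior Gamma(44, 17)
obs 14: x=6 → posterior Gamma(50, 18)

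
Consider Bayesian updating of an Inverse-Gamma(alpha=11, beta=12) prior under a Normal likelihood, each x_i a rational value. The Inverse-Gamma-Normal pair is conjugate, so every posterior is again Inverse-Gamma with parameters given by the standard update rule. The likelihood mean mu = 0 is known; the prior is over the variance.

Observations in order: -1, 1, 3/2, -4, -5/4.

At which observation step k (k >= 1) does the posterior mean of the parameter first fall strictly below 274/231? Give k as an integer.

obs 1: x=-1 → posterior Inverse-Gamma(23/2, 25/2)
obs 2: x=1 → posterior Inverse-Gamma(12, 13)
obs 3: x=3/2 → posterior Inverse-Gamma(25/2, 113/8)
obs 4: x=-4 → posterior Inverse-Gamma(13, 177/8)
obs 5: x=-5/4 → posterior Inverse-Gamma(27/2, 733/32)

k = 2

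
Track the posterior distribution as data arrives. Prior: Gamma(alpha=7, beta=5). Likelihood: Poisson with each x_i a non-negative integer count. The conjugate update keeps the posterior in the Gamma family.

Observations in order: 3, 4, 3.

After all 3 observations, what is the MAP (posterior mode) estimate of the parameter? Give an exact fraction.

obs 1: x=3 → posterior Gamma(10, 6)
obs 2: x=4 → posterior Gamma(14, 7)
obs 3: x=3 → posterior Gamma(17, 8)

2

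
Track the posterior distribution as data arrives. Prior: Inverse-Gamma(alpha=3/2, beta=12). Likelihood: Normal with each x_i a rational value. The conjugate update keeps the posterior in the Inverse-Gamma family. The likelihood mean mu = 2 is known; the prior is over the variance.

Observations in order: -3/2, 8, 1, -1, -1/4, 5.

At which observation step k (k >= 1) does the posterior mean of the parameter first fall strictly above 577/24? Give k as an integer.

obs 1: x=-3/2 → posterior Inverse-Gamma(2, 145/8)
obs 2: x=8 → posterior Inverse-Gamma(5/2, 289/8)
obs 3: x=1 → posterior Inverse-Gamma(3, 293/8)
obs 4: x=-1 → posterior Inverse-Gamma(7/2, 329/8)
obs 5: x=-1/4 → posterior Inverse-Gamma(4, 1397/32)
obs 6: x=5 → posterior Inverse-Gamma(9/2, 1541/32)

k = 2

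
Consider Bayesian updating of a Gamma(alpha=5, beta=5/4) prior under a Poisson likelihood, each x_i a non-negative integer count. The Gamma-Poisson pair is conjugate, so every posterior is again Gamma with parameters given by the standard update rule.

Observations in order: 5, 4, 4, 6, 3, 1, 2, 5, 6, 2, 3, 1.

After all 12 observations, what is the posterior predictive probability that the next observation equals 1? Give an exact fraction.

206596861888924959182647778170465866960666826815665013737421883411527204164976046156/1914225389693953133408415359672055298096464055315965154245791616469425989843102672001

obs 1: x=5 → posterior Gamma(10, 9/4)
obs 2: x=4 → posterior Gamma(14, 13/4)
obs 3: x=4 → posterior Gamma(18, 17/4)
obs 4: x=6 → posterior Gamma(24, 21/4)
obs 5: x=3 → posterior Gamma(27, 25/4)
obs 6: x=1 → posterior Gamma(28, 29/4)
obs 7: x=2 → posterior Gamma(30, 33/4)
obs 8: x=5 → posterior Gamma(35, 37/4)
obs 9: x=6 → posterior Gamma(41, 41/4)
obs 10: x=2 → posterior Gamma(43, 45/4)
obs 11: x=3 → posterior Gamma(46, 49/4)
obs 12: x=1 → posterior Gamma(47, 53/4)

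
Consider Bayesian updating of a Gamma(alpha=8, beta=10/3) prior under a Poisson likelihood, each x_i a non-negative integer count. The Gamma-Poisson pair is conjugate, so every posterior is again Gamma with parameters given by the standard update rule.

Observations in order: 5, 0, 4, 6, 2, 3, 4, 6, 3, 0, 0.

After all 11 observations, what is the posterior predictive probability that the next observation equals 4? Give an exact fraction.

103141806839462300450865935810026661102931693681129188789888078949431024733/666964050017266831101313774948704302169308057501714201740927385964459851776

obs 1: x=5 → posterior Gamma(13, 13/3)
obs 2: x=0 → posterior Gamma(13, 16/3)
obs 3: x=4 → posterior Gamma(17, 19/3)
obs 4: x=6 → posterior Gamma(23, 22/3)
obs 5: x=2 → posterior Gamma(25, 25/3)
obs 6: x=3 → posterior Gamma(28, 28/3)
obs 7: x=4 → posterior Gamma(32, 31/3)
obs 8: x=6 → posterior Gamma(38, 34/3)
obs 9: x=3 → posterior Gamma(41, 37/3)
obs 10: x=0 → posterior Gamma(41, 40/3)
obs 11: x=0 → posterior Gamma(41, 43/3)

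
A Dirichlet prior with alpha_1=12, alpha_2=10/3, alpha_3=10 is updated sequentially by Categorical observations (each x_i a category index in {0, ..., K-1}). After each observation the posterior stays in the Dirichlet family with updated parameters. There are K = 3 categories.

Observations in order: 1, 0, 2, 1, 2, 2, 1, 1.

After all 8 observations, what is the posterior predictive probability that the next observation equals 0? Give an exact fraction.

39/100

obs 1: x=1 → posterior Dirichlet(12, 13/3, 10)
obs 2: x=0 → posterior Dirichlet(13, 13/3, 10)
obs 3: x=2 → posterior Dirichlet(13, 13/3, 11)
obs 4: x=1 → posterior Dirichlet(13, 16/3, 11)
obs 5: x=2 → posterior Dirichlet(13, 16/3, 12)
obs 6: x=2 → posterior Dirichlet(13, 16/3, 13)
obs 7: x=1 → posterior Dirichlet(13, 19/3, 13)
obs 8: x=1 → posterior Dirichlet(13, 22/3, 13)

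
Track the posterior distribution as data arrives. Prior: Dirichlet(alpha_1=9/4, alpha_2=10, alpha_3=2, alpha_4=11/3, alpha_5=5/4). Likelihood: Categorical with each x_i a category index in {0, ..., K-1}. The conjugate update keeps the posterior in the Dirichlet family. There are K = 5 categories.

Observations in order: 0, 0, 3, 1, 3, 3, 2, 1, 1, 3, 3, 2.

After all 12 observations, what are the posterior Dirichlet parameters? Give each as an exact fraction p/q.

obs 1: x=0 → posterior Dirichlet(13/4, 10, 2, 11/3, 5/4)
obs 2: x=0 → posterior Dirichlet(17/4, 10, 2, 11/3, 5/4)
obs 3: x=3 → posterior Dirichlet(17/4, 10, 2, 14/3, 5/4)
obs 4: x=1 → posterior Dirichlet(17/4, 11, 2, 14/3, 5/4)
obs 5: x=3 → posterior Dirichlet(17/4, 11, 2, 17/3, 5/4)
obs 6: x=3 → posterior Dirichlet(17/4, 11, 2, 20/3, 5/4)
obs 7: x=2 → posterior Dirichlet(17/4, 11, 3, 20/3, 5/4)
obs 8: x=1 → posterior Dirichlet(17/4, 12, 3, 20/3, 5/4)
obs 9: x=1 → posterior Dirichlet(17/4, 13, 3, 20/3, 5/4)
obs 10: x=3 → posterior Dirichlet(17/4, 13, 3, 23/3, 5/4)
obs 11: x=3 → posterior Dirichlet(17/4, 13, 3, 26/3, 5/4)
obs 12: x=2 → posterior Dirichlet(17/4, 13, 4, 26/3, 5/4)

alpha_1=17/4, alpha_2=13, alpha_3=4, alpha_4=26/3, alpha_5=5/4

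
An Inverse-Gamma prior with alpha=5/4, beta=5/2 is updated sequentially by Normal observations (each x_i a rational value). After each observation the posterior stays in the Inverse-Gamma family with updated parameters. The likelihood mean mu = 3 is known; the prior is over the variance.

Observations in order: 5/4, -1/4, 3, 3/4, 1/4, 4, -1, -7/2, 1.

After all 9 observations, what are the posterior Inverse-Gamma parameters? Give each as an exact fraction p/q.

obs 1: x=5/4 → posterior Inverse-Gamma(7/4, 129/32)
obs 2: x=-1/4 → posterior Inverse-Gamma(9/4, 149/16)
obs 3: x=3 → posterior Inverse-Gamma(11/4, 149/16)
obs 4: x=3/4 → posterior Inverse-Gamma(13/4, 379/32)
obs 5: x=1/4 → posterior Inverse-Gamma(15/4, 125/8)
obs 6: x=4 → posterior Inverse-Gamma(17/4, 129/8)
obs 7: x=-1 → posterior Inverse-Gamma(19/4, 193/8)
obs 8: x=-7/2 → posterior Inverse-Gamma(21/4, 181/4)
obs 9: x=1 → posterior Inverse-Gamma(23/4, 189/4)

alpha=23/4, beta=189/4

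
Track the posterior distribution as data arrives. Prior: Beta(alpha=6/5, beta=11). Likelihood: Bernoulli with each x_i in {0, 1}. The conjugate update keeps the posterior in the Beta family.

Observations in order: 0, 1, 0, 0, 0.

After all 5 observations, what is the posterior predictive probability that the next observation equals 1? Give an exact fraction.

11/86

obs 1: x=0 → posterior Beta(6/5, 12)
obs 2: x=1 → posterior Beta(11/5, 12)
obs 3: x=0 → posterior Beta(11/5, 13)
obs 4: x=0 → posterior Beta(11/5, 14)
obs 5: x=0 → posterior Beta(11/5, 15)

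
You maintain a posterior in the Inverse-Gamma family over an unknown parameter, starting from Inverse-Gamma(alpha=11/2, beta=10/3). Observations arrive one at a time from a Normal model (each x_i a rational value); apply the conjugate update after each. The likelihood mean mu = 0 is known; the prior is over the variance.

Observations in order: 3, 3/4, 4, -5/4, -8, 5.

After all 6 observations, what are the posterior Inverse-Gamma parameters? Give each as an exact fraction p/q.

alpha=17/2, beta=2947/48

obs 1: x=3 → posterior Inverse-Gamma(6, 47/6)
obs 2: x=3/4 → posterior Inverse-Gamma(13/2, 779/96)
obs 3: x=4 → posterior Inverse-Gamma(7, 1547/96)
obs 4: x=-5/4 → posterior Inverse-Gamma(15/2, 811/48)
obs 5: x=-8 → posterior Inverse-Gamma(8, 2347/48)
obs 6: x=5 → posterior Inverse-Gamma(17/2, 2947/48)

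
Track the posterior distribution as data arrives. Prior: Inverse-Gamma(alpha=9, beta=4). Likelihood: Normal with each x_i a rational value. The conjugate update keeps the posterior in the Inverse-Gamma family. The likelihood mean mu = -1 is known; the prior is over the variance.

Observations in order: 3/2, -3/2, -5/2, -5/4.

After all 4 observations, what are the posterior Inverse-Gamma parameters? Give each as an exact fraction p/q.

alpha=11, beta=269/32

obs 1: x=3/2 → posterior Inverse-Gamma(19/2, 57/8)
obs 2: x=-3/2 → posterior Inverse-Gamma(10, 29/4)
obs 3: x=-5/2 → posterior Inverse-Gamma(21/2, 67/8)
obs 4: x=-5/4 → posterior Inverse-Gamma(11, 269/32)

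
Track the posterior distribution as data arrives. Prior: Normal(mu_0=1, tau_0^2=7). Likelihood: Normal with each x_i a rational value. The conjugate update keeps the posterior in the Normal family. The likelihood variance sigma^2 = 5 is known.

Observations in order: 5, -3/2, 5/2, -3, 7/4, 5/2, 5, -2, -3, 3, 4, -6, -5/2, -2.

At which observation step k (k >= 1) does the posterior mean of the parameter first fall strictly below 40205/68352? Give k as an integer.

k = 13

obs 1: x=5 → posterior Normal(10/3, 35/12)
obs 2: x=-3/2 → posterior Normal(59/38, 35/19)
obs 3: x=5/2 → posterior Normal(47/26, 35/26)
obs 4: x=-3 → posterior Normal(26/33, 35/33)
obs 5: x=7/4 → posterior Normal(153/160, 7/8)
obs 6: x=5/2 → posterior Normal(223/188, 35/47)
obs 7: x=5 → posterior Normal(121/72, 35/54)
obs 8: x=-2 → posterior Normal(307/244, 35/61)
obs 9: x=-3 → posterior Normal(223/272, 35/68)
obs 10: x=3 → posterior Normal(307/300, 7/15)
obs 11: x=4 → posterior Normal(419/328, 35/82)
obs 12: x=-6 → posterior Normal(251/356, 35/89)
obs 13: x=-5/2 → posterior Normal(181/384, 35/96)
obs 14: x=-2 → posterior Normal(125/412, 35/103)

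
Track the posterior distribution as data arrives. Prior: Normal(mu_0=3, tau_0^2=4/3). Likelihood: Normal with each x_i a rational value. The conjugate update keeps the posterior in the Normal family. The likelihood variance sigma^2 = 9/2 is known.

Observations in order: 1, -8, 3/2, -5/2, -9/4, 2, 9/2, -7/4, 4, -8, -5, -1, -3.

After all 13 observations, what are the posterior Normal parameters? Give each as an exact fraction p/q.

mu_0=-67/131, tau_0^2=36/131

obs 1: x=1 → posterior Normal(89/35, 36/35)
obs 2: x=-8 → posterior Normal(25/43, 36/43)
obs 3: x=3/2 → posterior Normal(37/51, 12/17)
obs 4: x=-5/2 → posterior Normal(17/59, 36/59)
obs 5: x=-9/4 → posterior Normal(-1/67, 36/67)
obs 6: x=2 → posterior Normal(1/5, 12/25)
obs 7: x=9/2 → posterior Normal(51/83, 36/83)
obs 8: x=-7/4 → posterior Normal(37/91, 36/91)
obs 9: x=4 → posterior Normal(23/33, 4/11)
obs 10: x=-8 → posterior Normal(5/107, 36/107)
obs 11: x=-5 → posterior Normal(-7/23, 36/115)
obs 12: x=-1 → posterior Normal(-43/123, 12/41)
obs 13: x=-3 → posterior Normal(-67/131, 36/131)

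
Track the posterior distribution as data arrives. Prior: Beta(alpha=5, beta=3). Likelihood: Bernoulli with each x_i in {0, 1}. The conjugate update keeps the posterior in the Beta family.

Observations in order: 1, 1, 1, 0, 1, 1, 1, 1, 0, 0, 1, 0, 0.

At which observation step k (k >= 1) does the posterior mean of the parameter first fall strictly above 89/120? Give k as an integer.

obs 1: x=1 → posterior Beta(6, 3)
obs 2: x=1 → posterior Beta(7, 3)
obs 3: x=1 → posterior Beta(8, 3)
obs 4: x=0 → posterior Beta(8, 4)
obs 5: x=1 → posterior Beta(9, 4)
obs 6: x=1 → posterior Beta(10, 4)
obs 7: x=1 → posterior Beta(11, 4)
obs 8: x=1 → posterior Beta(12, 4)
obs 9: x=0 → posterior Beta(12, 5)
obs 10: x=0 → posterior Beta(12, 6)
obs 11: x=1 → posterior Beta(13, 6)
obs 12: x=0 → posterior Beta(13, 7)
obs 13: x=0 → posterior Beta(13, 8)

k = 8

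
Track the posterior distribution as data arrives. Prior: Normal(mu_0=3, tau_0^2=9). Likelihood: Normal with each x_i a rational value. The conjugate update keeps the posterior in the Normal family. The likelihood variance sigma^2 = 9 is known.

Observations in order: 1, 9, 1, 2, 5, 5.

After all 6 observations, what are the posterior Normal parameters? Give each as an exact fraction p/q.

mu_0=26/7, tau_0^2=9/7

obs 1: x=1 → posterior Normal(2, 9/2)
obs 2: x=9 → posterior Normal(13/3, 3)
obs 3: x=1 → posterior Normal(7/2, 9/4)
obs 4: x=2 → posterior Normal(16/5, 9/5)
obs 5: x=5 → posterior Normal(7/2, 3/2)
obs 6: x=5 → posterior Normal(26/7, 9/7)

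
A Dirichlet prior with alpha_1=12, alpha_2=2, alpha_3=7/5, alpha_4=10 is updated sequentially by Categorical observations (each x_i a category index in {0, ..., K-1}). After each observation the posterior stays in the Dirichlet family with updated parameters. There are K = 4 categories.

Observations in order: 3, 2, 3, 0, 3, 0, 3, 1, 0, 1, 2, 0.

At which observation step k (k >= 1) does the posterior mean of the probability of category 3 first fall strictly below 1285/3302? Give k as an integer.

k = 11

obs 1: x=3 → posterior Dirichlet(12, 2, 7/5, 11)
obs 2: x=2 → posterior Dirichlet(12, 2, 12/5, 11)
obs 3: x=3 → posterior Dirichlet(12, 2, 12/5, 12)
obs 4: x=0 → posterior Dirichlet(13, 2, 12/5, 12)
obs 5: x=3 → posterior Dirichlet(13, 2, 12/5, 13)
obs 6: x=0 → posterior Dirichlet(14, 2, 12/5, 13)
obs 7: x=3 → posterior Dirichlet(14, 2, 12/5, 14)
obs 8: x=1 → posterior Dirichlet(14, 3, 12/5, 14)
obs 9: x=0 → posterior Dirichlet(15, 3, 12/5, 14)
obs 10: x=1 → posterior Dirichlet(15, 4, 12/5, 14)
obs 11: x=2 → posterior Dirichlet(15, 4, 17/5, 14)
obs 12: x=0 → posterior Dirichlet(16, 4, 17/5, 14)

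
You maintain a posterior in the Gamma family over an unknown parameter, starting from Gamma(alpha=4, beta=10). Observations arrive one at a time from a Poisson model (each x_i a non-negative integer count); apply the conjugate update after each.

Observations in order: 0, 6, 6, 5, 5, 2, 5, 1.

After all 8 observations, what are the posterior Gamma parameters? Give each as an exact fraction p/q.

obs 1: x=0 → posterior Gamma(4, 11)
obs 2: x=6 → posterior Gamma(10, 12)
obs 3: x=6 → posterior Gamma(16, 13)
obs 4: x=5 → posterior Gamma(21, 14)
obs 5: x=5 → posterior Gamma(26, 15)
obs 6: x=2 → posterior Gamma(28, 16)
obs 7: x=5 → posterior Gamma(33, 17)
obs 8: x=1 → posterior Gamma(34, 18)

alpha=34, beta=18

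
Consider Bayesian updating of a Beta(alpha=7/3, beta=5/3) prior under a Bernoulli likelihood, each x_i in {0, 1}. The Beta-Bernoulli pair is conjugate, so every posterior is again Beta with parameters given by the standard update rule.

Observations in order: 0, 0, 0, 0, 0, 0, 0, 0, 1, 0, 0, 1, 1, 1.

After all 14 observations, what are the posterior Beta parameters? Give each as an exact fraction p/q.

obs 1: x=0 → posterior Beta(7/3, 8/3)
obs 2: x=0 → posterior Beta(7/3, 11/3)
obs 3: x=0 → posterior Beta(7/3, 14/3)
obs 4: x=0 → posterior Beta(7/3, 17/3)
obs 5: x=0 → posterior Beta(7/3, 20/3)
obs 6: x=0 → posterior Beta(7/3, 23/3)
obs 7: x=0 → posterior Beta(7/3, 26/3)
obs 8: x=0 → posterior Beta(7/3, 29/3)
obs 9: x=1 → posterior Beta(10/3, 29/3)
obs 10: x=0 → posterior Beta(10/3, 32/3)
obs 11: x=0 → posterior Beta(10/3, 35/3)
obs 12: x=1 → posterior Beta(13/3, 35/3)
obs 13: x=1 → posterior Beta(16/3, 35/3)
obs 14: x=1 → posterior Beta(19/3, 35/3)

alpha=19/3, beta=35/3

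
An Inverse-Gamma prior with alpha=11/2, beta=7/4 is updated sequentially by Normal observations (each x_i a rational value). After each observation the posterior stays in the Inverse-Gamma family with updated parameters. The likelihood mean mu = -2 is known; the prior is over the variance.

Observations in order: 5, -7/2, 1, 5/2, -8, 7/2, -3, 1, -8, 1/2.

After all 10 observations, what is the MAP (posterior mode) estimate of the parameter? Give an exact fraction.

405/46

obs 1: x=5 → posterior Inverse-Gamma(6, 105/4)
obs 2: x=-7/2 → posterior Inverse-Gamma(13/2, 219/8)
obs 3: x=1 → posterior Inverse-Gamma(7, 255/8)
obs 4: x=5/2 → posterior Inverse-Gamma(15/2, 42)
obs 5: x=-8 → posterior Inverse-Gamma(8, 60)
obs 6: x=7/2 → posterior Inverse-Gamma(17/2, 601/8)
obs 7: x=-3 → posterior Inverse-Gamma(9, 605/8)
obs 8: x=1 → posterior Inverse-Gamma(19/2, 641/8)
obs 9: x=-8 → posterior Inverse-Gamma(10, 785/8)
obs 10: x=1/2 → posterior Inverse-Gamma(21/2, 405/4)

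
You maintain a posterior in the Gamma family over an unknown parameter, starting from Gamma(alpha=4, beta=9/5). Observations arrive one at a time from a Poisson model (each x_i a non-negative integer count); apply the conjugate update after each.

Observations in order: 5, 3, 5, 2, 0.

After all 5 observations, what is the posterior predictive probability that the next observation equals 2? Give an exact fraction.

595378343512358934556954722304000/2584382238041153437587214356784839

obs 1: x=5 → posterior Gamma(9, 14/5)
obs 2: x=3 → posterior Gamma(12, 19/5)
obs 3: x=5 → posterior Gamma(17, 24/5)
obs 4: x=2 → posterior Gamma(19, 29/5)
obs 5: x=0 → posterior Gamma(19, 34/5)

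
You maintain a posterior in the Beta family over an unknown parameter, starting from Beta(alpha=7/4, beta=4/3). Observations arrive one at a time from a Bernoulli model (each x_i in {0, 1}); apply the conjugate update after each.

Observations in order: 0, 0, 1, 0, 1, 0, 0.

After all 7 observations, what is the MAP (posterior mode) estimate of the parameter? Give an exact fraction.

obs 1: x=0 → posterior Beta(7/4, 7/3)
obs 2: x=0 → posterior Beta(7/4, 10/3)
obs 3: x=1 → posterior Beta(11/4, 10/3)
obs 4: x=0 → posterior Beta(11/4, 13/3)
obs 5: x=1 → posterior Beta(15/4, 13/3)
obs 6: x=0 → posterior Beta(15/4, 16/3)
obs 7: x=0 → posterior Beta(15/4, 19/3)

33/97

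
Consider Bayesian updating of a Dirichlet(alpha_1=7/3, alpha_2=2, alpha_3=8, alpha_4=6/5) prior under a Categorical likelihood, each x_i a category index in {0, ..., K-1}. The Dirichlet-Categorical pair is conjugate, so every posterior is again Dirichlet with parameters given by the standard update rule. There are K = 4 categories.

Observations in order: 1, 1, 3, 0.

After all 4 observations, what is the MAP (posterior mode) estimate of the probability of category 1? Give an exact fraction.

obs 1: x=1 → posterior Dirichlet(7/3, 3, 8, 6/5)
obs 2: x=1 → posterior Dirichlet(7/3, 4, 8, 6/5)
obs 3: x=3 → posterior Dirichlet(7/3, 4, 8, 11/5)
obs 4: x=0 → posterior Dirichlet(10/3, 4, 8, 11/5)

45/203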